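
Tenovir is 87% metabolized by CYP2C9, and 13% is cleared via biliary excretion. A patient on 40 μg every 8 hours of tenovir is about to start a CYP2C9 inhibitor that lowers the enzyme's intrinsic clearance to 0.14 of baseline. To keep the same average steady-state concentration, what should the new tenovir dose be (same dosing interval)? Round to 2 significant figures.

The CYP2C9 pathway (87% of clearance) is reduced to 0.14× activity: 0.87 × 0.14 = 0.1218.
Non-CYP routes (13%) are unchanged.
New clearance relative to baseline: 0.1218 + 0.13 = 0.2518.
Exposure is unchanged when dose changes in proportion to clearance. New dose = 40 μg × 0.2518 = 10 μg.

10 μg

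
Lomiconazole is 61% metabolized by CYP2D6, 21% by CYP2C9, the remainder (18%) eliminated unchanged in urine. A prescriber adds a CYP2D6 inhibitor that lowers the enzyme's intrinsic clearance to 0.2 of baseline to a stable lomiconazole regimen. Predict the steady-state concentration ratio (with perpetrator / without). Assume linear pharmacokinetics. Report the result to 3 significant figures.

1.95

CYP2D6: 0.61 × 0.2 = 0.122
CYP2C9: 0.21 (unchanged)
Other: 0.18 (unchanged)
CL_new/CL_old = 0.122 + 0.21 + 0.18 = 0.512.
Steady-state concentration is inversely proportional to clearance, so the fold-change is 1 / 0.512 = 1.95.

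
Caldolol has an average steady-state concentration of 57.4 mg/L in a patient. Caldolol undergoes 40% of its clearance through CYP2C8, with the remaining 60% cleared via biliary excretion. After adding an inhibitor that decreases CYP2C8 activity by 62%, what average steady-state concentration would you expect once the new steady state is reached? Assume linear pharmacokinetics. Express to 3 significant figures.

76.3 mg/L

CYP2C8: 0.4 × 0.38 = 0.152
Other: 0.6 (unchanged)
CL_new/CL_old = 0.152 + 0.6 = 0.752.
Average steady-state concentration ∝ 1/CL, so new value = 57.4 / 0.752 = 76.3 mg/L.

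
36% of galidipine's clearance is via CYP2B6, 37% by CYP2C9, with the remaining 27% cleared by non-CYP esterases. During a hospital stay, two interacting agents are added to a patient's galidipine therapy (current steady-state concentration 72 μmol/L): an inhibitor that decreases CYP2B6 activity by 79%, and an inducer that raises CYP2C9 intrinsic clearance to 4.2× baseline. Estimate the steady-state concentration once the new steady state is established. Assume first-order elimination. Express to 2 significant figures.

38 μmol/L

CYP2B6: 0.36 × 0.21 = 0.0756
CYP2C9: 0.37 × 4.2 = 1.554
Other: 0.27 (unchanged)
Relative clearance = 0.0756 + 1.554 + 0.27 = 1.8996.
Dividing the baseline by the relative clearance: 72 / 1.8996 = 38 μmol/L.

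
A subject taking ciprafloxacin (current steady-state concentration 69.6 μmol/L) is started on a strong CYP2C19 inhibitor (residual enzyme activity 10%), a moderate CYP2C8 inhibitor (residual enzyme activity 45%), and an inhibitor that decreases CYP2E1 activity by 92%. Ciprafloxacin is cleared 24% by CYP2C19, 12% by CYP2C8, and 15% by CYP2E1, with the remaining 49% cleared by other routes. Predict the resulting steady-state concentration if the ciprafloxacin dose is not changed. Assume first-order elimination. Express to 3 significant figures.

120 μmol/L

The CYP2C19 pathway (24% of clearance) falls to 0.1× activity: 0.24 × 0.1 = 0.024.
The CYP2C8 pathway (12% of clearance) drops to 0.45× activity: 0.12 × 0.45 = 0.054.
The CYP2E1 pathway (15% of clearance) is reduced to 0.08× activity: 0.15 × 0.08 = 0.012.
Non-CYP routes (49%) are unchanged.
Relative clearance = 0.024 + 0.054 + 0.012 + 0.49 = 0.58.
Dividing the baseline by the relative clearance: 69.6 / 0.58 = 120 μmol/L.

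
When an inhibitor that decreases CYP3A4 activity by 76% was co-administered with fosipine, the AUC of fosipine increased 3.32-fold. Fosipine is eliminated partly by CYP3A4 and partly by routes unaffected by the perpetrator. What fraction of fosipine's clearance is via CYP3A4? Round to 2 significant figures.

0.92

CL'/CL = 1 / 3.32 = 0.3012
0.24·fm + (1 − fm) = 0.3012
fm = (0.3012 − 1) / (0.24 − 1) = 0.92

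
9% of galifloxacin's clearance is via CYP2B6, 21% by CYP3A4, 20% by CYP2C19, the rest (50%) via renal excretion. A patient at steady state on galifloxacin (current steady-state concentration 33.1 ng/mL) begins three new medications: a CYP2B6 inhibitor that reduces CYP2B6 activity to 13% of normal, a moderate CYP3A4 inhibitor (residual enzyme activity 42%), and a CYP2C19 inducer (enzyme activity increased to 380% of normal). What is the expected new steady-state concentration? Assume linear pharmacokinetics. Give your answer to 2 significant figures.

The CYP2B6 pathway (9% of clearance) is reduced to 0.13× activity: 0.09 × 0.13 = 0.0117.
The CYP3A4 pathway (21% of clearance) falls to 0.42× activity: 0.21 × 0.42 = 0.0882.
The CYP2C19 pathway (20% of clearance) increases to 3.8× activity: 0.2 × 3.8 = 0.76.
Non-CYP routes (50%) are unchanged.
Relative clearance = 0.0117 + 0.0882 + 0.76 + 0.5 = 1.3599.
Steady-state concentration ∝ 1/CL: new value = 33.1 / 1.3599 = 24 ng/mL.

24 ng/mL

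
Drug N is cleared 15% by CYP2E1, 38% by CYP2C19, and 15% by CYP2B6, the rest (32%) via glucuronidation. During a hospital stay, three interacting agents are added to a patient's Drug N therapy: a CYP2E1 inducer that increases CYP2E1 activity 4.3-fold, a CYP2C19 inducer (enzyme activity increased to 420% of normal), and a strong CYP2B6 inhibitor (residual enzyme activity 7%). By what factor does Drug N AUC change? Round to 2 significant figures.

The CYP2E1 pathway (15% of clearance) increases to 4.3× activity: 0.15 × 4.3 = 0.645.
The CYP2C19 pathway (38% of clearance) rises to 4.2× activity: 0.38 × 4.2 = 1.596.
The CYP2B6 pathway (15% of clearance) is reduced to 0.07× activity: 0.15 × 0.07 = 0.0105.
The remaining 32% of clearance is unaffected.
New clearance relative to baseline: 0.645 + 1.596 + 0.0105 + 0.32 = 2.5715.
Net AUC ratio = 1 / 2.5715 = 0.39.

0.39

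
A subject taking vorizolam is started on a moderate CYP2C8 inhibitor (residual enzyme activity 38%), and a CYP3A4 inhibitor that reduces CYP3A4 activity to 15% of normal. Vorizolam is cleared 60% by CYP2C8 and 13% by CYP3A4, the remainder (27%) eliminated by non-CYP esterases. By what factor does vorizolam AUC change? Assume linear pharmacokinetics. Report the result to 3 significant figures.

1.93

The CYP2C8 pathway (60% of clearance) drops to 0.38× activity: 0.6 × 0.38 = 0.228.
The CYP3A4 pathway (13% of clearance) drops to 0.15× activity: 0.13 × 0.15 = 0.0195.
Non-CYP routes (27%) are unchanged.
Relative clearance = 0.228 + 0.0195 + 0.27 = 0.5175.
Net AUC ratio = 1 / 0.5175 = 1.93.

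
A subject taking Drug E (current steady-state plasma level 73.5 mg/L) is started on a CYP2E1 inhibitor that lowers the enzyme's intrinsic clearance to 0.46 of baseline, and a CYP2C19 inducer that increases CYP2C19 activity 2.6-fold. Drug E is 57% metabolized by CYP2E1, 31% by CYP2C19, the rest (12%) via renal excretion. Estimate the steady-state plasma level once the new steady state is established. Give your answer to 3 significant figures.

61.9 mg/L

The CYP2E1 pathway (57% of clearance) is reduced to 0.46× activity: 0.57 × 0.46 = 0.2622.
The CYP2C19 pathway (31% of clearance) increases to 2.6× activity: 0.31 × 2.6 = 0.806.
The remaining 12% of clearance is unaffected.
Relative clearance = 0.2622 + 0.806 + 0.12 = 1.1882.
Dividing the baseline by the relative clearance: 73.5 / 1.1882 = 61.9 mg/L.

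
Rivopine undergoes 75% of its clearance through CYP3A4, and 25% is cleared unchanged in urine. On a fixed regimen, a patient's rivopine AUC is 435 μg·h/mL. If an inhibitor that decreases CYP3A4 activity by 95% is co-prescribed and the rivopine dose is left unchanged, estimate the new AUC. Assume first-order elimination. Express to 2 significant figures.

CYP3A4: 0.75 × 0.05 = 0.0375
Other: 0.25 (unchanged)
CL_new/CL_old = 0.0375 + 0.25 = 0.2875.
New AUC = baseline ÷ relative clearance = 435 / 0.2875 = 1.5 × 10³ μg·h/mL.

1.5 × 10³ μg·h/mL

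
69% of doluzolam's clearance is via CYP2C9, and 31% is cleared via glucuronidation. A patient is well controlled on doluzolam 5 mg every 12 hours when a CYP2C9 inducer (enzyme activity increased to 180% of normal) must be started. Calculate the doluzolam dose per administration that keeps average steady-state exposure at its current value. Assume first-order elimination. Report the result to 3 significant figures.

CYP2C9: 0.69 × 1.8 = 1.242
Other: 0.31 (unchanged)
New clearance relative to baseline: 1.242 + 0.31 = 1.552.
Css,avg = (dose rate)/CL, so holding Css fixed requires dose ∝ CL: 5 × 1.552 = 7.76 mg.

7.76 mg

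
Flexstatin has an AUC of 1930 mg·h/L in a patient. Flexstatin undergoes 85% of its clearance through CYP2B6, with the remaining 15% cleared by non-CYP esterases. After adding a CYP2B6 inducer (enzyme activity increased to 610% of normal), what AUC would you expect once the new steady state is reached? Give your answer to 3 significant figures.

362 mg·h/L

The CYP2B6 pathway (85% of clearance) increases to 6.1× activity: 0.85 × 6.1 = 5.185.
Non-CYP routes (15%) are unchanged.
New clearance relative to baseline: 5.185 + 0.15 = 5.335.
AUC ∝ 1/CL, so new value = 1930 / 5.335 = 362 mg·h/L.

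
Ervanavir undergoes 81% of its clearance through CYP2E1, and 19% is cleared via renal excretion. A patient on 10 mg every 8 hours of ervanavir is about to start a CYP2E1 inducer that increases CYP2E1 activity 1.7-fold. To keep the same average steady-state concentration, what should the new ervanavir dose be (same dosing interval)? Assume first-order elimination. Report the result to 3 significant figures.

CYP2E1: 0.81 × 1.7 = 1.377
Other: 0.19 (unchanged)
CL_new/CL_old = 1.377 + 0.19 = 1.567.
Css,avg = (dose rate)/CL, so holding Css fixed requires dose ∝ CL: 10 × 1.567 = 15.7 mg.

15.7 mg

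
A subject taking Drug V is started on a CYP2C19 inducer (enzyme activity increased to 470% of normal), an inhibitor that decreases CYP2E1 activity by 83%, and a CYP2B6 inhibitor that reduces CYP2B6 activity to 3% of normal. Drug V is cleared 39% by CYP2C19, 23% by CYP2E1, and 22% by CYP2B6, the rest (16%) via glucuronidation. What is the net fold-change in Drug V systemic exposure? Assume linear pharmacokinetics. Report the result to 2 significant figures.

0.49

The CYP2C19 pathway (39% of clearance) increases to 4.7× activity: 0.39 × 4.7 = 1.833.
The CYP2E1 pathway (23% of clearance) falls to 0.17× activity: 0.23 × 0.17 = 0.0391.
The CYP2B6 pathway (22% of clearance) is reduced to 0.03× activity: 0.22 × 0.03 = 0.0066.
The remaining 16% of clearance is unaffected.
CL_new/CL_old = 1.833 + 0.0391 + 0.0066 + 0.16 = 2.0387.
Because systemic exposure varies inversely with clearance, the combined effect is 1 / 2.0387 = 0.49.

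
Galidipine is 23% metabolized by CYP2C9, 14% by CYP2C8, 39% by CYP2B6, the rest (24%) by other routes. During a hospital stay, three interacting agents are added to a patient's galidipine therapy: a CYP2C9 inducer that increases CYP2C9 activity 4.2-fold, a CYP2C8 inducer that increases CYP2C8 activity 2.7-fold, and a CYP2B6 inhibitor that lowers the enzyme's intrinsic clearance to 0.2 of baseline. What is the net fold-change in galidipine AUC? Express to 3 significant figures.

The CYP2C9 pathway (23% of clearance) is boosted to 4.2× activity: 0.23 × 4.2 = 0.966.
The CYP2C8 pathway (14% of clearance) is boosted to 2.7× activity: 0.14 × 2.7 = 0.378.
The CYP2B6 pathway (39% of clearance) drops to 0.2× activity: 0.39 × 0.2 = 0.078.
Non-CYP routes (24%) are unchanged.
CL_new/CL_old = 0.966 + 0.378 + 0.078 + 0.24 = 1.662.
Net AUC ratio = 1 / 1.662 = 0.602.

0.602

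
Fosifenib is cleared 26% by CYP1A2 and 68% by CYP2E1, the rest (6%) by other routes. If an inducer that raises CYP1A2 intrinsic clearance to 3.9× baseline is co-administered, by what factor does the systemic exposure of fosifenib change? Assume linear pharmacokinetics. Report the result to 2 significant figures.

0.57

CYP1A2: 0.26 × 3.9 = 1.014
CYP2E1: 0.68 (unchanged)
Other: 0.06 (unchanged)
Relative clearance = 1.014 + 0.68 + 0.06 = 1.754.
Since systemic exposure ∝ 1/CL, the ratio is 1 / 1.754 = 0.57.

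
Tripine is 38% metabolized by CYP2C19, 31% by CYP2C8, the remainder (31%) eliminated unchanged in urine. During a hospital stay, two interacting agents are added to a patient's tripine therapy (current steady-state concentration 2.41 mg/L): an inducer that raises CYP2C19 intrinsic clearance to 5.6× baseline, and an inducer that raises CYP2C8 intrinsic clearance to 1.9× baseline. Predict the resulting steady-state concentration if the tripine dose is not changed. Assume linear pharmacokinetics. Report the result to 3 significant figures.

The CYP2C19 pathway (38% of clearance) is boosted to 5.6× activity: 0.38 × 5.6 = 2.128.
The CYP2C8 pathway (31% of clearance) increases to 1.9× activity: 0.31 × 1.9 = 0.589.
The remaining 31% of clearance is unaffected.
CL_new/CL_old = 2.128 + 0.589 + 0.31 = 3.027.
Dividing the baseline by the relative clearance: 2.41 / 3.027 = 0.796 mg/L.

0.796 mg/L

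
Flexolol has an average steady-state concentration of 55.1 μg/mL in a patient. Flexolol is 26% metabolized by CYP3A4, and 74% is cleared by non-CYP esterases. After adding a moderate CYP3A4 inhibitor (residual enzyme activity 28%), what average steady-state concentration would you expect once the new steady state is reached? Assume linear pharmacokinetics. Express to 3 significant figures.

CYP3A4: 0.26 × 0.28 = 0.0728
Other: 0.74 (unchanged)
New clearance relative to baseline: 0.0728 + 0.74 = 0.8128.
New average steady-state concentration = baseline ÷ relative clearance = 55.1 / 0.8128 = 67.8 μg/mL.

67.8 μg/mL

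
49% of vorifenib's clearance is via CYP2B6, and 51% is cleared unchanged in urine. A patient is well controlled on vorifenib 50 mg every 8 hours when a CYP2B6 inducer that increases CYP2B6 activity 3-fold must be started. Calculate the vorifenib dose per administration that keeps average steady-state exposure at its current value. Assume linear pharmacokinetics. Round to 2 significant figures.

99 mg

The CYP2B6 pathway (49% of clearance) rises to 3× activity: 0.49 × 3 = 1.47.
The remaining 51% of clearance is unaffected.
Relative clearance = 1.47 + 0.51 = 1.98.
Css,avg = (dose rate)/CL, so holding Css fixed requires dose ∝ CL: 50 × 1.98 = 99 mg.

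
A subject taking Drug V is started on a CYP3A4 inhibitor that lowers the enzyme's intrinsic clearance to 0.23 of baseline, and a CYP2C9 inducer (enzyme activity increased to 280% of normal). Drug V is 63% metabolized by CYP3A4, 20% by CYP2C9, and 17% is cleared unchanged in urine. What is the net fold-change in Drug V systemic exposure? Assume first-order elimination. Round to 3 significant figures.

The CYP3A4 pathway (63% of clearance) drops to 0.23× activity: 0.63 × 0.23 = 0.1449.
The CYP2C9 pathway (20% of clearance) increases to 2.8× activity: 0.2 × 2.8 = 0.56.
The remaining 17% of clearance is unaffected.
New clearance relative to baseline: 0.1449 + 0.56 + 0.17 = 0.8749.
Net systemic exposure ratio = 1 / 0.8749 = 1.14.

1.14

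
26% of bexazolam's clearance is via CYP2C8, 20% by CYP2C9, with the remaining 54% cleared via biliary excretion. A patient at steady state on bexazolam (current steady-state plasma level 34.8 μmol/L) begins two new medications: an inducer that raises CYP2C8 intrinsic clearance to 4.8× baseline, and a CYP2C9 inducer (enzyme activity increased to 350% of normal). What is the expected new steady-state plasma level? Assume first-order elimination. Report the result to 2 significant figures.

CYP2C8: 0.26 × 4.8 = 1.248
CYP2C9: 0.2 × 3.5 = 0.7
Other: 0.54 (unchanged)
New clearance relative to baseline: 1.248 + 0.7 + 0.54 = 2.488.
New steady-state plasma level = 34.8 / 2.488 = 14 μmol/L (concentration scales inversely with clearance).

14 μmol/L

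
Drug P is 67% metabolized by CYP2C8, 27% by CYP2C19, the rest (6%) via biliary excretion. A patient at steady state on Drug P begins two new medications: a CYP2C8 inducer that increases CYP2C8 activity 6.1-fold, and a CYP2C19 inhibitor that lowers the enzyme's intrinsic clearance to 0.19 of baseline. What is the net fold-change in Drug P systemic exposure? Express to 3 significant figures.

CYP2C8: 0.67 × 6.1 = 4.087
CYP2C19: 0.27 × 0.19 = 0.0513
Other: 0.06 (unchanged)
Relative clearance = 4.087 + 0.0513 + 0.06 = 4.1983.
Net systemic exposure ratio = 1 / 4.1983 = 0.238.

0.238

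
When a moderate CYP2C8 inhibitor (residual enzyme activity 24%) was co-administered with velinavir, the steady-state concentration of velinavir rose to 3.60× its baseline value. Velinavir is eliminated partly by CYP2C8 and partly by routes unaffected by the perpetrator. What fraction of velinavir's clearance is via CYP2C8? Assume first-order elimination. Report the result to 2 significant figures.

Write x for the fraction cleared via CYP2C8. The observed steady-state concentration change means clearance fell to 1/3.60 = 0.2778 of baseline.
Setting x·0.24 + (1 − x) = 0.2778 and solving: x = (0.2778 − 1)/(0.24 − 1) = 0.95.

0.95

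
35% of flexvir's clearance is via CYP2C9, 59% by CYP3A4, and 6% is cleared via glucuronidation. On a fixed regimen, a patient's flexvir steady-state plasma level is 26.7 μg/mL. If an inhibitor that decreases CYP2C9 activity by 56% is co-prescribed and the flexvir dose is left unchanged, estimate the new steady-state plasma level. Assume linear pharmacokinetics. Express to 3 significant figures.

33.2 μg/mL

CYP2C9: 0.35 × 0.44 = 0.154
CYP3A4: 0.59 (unchanged)
Other: 0.06 (unchanged)
New clearance relative to baseline: 0.154 + 0.59 + 0.06 = 0.804.
Steady-state plasma level ∝ 1/CL, so new value = 26.7 / 0.804 = 33.2 μg/mL.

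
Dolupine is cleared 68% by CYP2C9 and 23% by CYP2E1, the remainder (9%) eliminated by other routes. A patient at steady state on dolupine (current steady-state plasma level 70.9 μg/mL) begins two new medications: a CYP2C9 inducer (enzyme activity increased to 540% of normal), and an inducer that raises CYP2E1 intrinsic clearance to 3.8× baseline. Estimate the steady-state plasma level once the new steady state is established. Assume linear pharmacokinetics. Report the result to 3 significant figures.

15.3 μg/mL

CYP2C9: 0.68 × 5.4 = 3.672
CYP2E1: 0.23 × 3.8 = 0.874
Other: 0.09 (unchanged)
Relative clearance = 3.672 + 0.874 + 0.09 = 4.636.
Steady-state plasma level ∝ 1/CL: new value = 70.9 / 4.636 = 15.3 μg/mL.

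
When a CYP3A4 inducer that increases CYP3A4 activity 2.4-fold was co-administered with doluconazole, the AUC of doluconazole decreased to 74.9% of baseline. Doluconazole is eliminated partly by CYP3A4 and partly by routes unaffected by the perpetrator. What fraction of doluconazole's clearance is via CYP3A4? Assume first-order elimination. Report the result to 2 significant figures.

0.24

Call the CYP3A4 fraction fm. After the interaction, CL_new/CL_old = fm × 2.4 + (1 − fm).
AUC ratio = 1 / (new CL fraction), so new CL fraction = 1 / 0.749 = 1.335.
fm × 2.4 + 1 − fm = 1.335  ⇒  fm × (2.4 − 1) = 0.3351  ⇒  fm = 0.24.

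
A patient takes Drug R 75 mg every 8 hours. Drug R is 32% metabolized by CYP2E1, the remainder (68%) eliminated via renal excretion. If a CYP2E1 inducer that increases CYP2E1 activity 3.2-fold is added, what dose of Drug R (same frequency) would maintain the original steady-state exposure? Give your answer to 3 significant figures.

128 mg

The CYP2E1 pathway (32% of clearance) increases to 3.2× activity: 0.32 × 3.2 = 1.024.
The remaining 68% of clearance is unaffected.
CL_new/CL_old = 1.024 + 0.68 = 1.704.
Css,avg = (dose rate)/CL, so holding Css fixed requires dose ∝ CL: 75 × 1.704 = 128 mg.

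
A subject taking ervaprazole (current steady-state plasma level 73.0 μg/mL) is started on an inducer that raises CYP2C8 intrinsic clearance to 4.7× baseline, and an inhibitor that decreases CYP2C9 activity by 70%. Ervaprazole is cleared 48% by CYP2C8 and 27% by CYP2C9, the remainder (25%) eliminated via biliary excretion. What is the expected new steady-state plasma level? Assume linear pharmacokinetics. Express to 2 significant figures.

28 μg/mL

CYP2C8: 0.48 × 4.7 = 2.256
CYP2C9: 0.27 × 0.3 = 0.081
Other: 0.25 (unchanged)
Relative clearance = 2.256 + 0.081 + 0.25 = 2.587.
Dividing the baseline by the relative clearance: 73.0 / 2.587 = 28 μg/mL.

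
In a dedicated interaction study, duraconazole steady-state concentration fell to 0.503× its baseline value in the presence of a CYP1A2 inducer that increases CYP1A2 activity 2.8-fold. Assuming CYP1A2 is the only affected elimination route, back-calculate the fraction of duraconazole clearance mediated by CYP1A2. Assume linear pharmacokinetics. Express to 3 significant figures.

CL'/CL = 1 / 0.503 = 1.988
2.8·fm + (1 − fm) = 1.988
fm = (1.988 − 1) / (2.8 − 1) = 0.549

0.549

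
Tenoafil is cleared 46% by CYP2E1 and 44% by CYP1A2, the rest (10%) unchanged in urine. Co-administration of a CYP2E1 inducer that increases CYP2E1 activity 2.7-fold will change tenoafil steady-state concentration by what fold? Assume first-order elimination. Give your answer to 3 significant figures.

0.561

The CYP2E1 pathway (46% of clearance) is boosted to 2.7× activity: 0.46 × 2.7 = 1.242.
CYP1A2 (44%) and the residual 10% are unaffected.
CL_new/CL_old = 1.242 + 0.44 + 0.1 = 1.782.
Since steady-state concentration ∝ 1/CL, the ratio is 1 / 1.782 = 0.561.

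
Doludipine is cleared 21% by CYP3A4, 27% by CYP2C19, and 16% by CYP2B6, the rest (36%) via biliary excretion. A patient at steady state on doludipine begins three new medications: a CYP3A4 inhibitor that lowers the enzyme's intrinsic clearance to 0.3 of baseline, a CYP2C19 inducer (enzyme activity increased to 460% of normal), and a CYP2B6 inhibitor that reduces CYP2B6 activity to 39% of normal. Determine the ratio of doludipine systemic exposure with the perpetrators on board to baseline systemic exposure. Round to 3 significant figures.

0.579

The CYP3A4 pathway (21% of clearance) is reduced to 0.3× activity: 0.21 × 0.3 = 0.063.
The CYP2C19 pathway (27% of clearance) rises to 4.6× activity: 0.27 × 4.6 = 1.242.
The CYP2B6 pathway (16% of clearance) falls to 0.39× activity: 0.16 × 0.39 = 0.0624.
Non-CYP routes (36%) are unchanged.
CL_new/CL_old = 0.063 + 1.242 + 0.0624 + 0.36 = 1.7274.
Systemic exposure ∝ 1/CL: fold-change = 1 / 1.7274 = 0.579.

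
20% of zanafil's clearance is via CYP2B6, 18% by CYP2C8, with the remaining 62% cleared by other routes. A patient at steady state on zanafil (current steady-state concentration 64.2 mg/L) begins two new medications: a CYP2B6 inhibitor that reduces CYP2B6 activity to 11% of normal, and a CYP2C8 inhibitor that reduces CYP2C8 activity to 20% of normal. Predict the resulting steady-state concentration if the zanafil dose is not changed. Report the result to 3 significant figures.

94.7 mg/L

CYP2B6: 0.2 × 0.11 = 0.022
CYP2C8: 0.18 × 0.2 = 0.036
Other: 0.62 (unchanged)
Relative clearance = 0.022 + 0.036 + 0.62 = 0.678.
New steady-state concentration = 64.2 / 0.678 = 94.7 mg/L (concentration scales inversely with clearance).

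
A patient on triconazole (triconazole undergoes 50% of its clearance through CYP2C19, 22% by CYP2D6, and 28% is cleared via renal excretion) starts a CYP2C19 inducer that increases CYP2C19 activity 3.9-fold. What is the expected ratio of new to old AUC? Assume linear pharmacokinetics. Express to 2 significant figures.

0.41

CYP2C19: 0.5 × 3.9 = 1.95
CYP2D6: 0.22 (unchanged)
Other: 0.28 (unchanged)
Relative clearance = 1.95 + 0.22 + 0.28 = 2.45.
Since AUC ∝ 1/CL, the ratio is 1 / 2.45 = 0.41.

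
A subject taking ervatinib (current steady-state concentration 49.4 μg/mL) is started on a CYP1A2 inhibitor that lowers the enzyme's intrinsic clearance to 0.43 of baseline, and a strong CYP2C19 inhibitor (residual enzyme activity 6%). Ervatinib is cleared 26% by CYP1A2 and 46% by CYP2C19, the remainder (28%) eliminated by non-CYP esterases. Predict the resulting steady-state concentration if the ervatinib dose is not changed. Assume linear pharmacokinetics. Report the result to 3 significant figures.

118 μg/mL

CYP1A2: 0.26 × 0.43 = 0.1118
CYP2C19: 0.46 × 0.06 = 0.0276
Other: 0.28 (unchanged)
Relative clearance = 0.1118 + 0.0276 + 0.28 = 0.4194.
New steady-state concentration = 49.4 / 0.4194 = 118 μg/mL (concentration scales inversely with clearance).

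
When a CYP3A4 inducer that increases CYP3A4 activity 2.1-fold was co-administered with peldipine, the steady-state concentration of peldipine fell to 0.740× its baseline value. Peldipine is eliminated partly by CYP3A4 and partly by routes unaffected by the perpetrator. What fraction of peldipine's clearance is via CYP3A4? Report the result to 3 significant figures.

0.319

CL'/CL = 1 / 0.740 = 1.351
2.1·fm + (1 − fm) = 1.351
fm = (1.351 − 1) / (2.1 − 1) = 0.319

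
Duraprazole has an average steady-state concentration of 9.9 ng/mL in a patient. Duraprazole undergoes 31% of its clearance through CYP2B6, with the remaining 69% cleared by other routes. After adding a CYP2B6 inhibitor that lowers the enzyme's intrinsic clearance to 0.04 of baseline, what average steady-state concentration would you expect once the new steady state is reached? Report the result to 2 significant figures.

The CYP2B6 pathway (31% of clearance) drops to 0.04× activity: 0.31 × 0.04 = 0.0124.
Non-CYP routes (69%) are unchanged.
New clearance relative to baseline: 0.0124 + 0.69 = 0.7024.
Average steady-state concentration ∝ 1/CL, so new value = 9.9 / 0.7024 = 14 ng/mL.

14 ng/mL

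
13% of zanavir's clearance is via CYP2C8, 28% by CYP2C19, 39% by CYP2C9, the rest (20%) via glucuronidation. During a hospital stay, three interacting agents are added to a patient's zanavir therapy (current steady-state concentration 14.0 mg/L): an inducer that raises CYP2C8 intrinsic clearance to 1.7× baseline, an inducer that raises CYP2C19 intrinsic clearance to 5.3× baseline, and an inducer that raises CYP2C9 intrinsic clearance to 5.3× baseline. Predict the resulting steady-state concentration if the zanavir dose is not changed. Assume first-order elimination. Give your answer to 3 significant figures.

3.52 mg/L

CYP2C8: 0.13 × 1.7 = 0.221
CYP2C19: 0.28 × 5.3 = 1.484
CYP2C9: 0.39 × 5.3 = 2.067
Other: 0.2 (unchanged)
New clearance relative to baseline: 0.221 + 1.484 + 2.067 + 0.2 = 3.972.
Dividing the baseline by the relative clearance: 14.0 / 3.972 = 3.52 mg/L.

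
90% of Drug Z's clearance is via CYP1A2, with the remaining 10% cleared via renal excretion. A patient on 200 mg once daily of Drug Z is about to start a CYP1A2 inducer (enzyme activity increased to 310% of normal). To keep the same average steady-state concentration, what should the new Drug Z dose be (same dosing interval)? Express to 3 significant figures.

578 mg

CYP1A2: 0.9 × 3.1 = 2.79
Other: 0.1 (unchanged)
CL_new/CL_old = 2.79 + 0.1 = 2.89.
To maintain the same steady-state level, dose must scale with clearance: new dose = 200 × 2.89 = 578 mg.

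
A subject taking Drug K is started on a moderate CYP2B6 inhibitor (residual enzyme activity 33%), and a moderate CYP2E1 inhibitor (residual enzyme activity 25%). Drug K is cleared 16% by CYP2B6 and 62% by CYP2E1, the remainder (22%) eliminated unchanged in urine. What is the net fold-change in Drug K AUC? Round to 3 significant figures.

2.34

The CYP2B6 pathway (16% of clearance) falls to 0.33× activity: 0.16 × 0.33 = 0.0528.
The CYP2E1 pathway (62% of clearance) drops to 0.25× activity: 0.62 × 0.25 = 0.155.
Non-CYP routes (22%) are unchanged.
New clearance relative to baseline: 0.0528 + 0.155 + 0.22 = 0.4278.
Net AUC ratio = 1 / 0.4278 = 2.34.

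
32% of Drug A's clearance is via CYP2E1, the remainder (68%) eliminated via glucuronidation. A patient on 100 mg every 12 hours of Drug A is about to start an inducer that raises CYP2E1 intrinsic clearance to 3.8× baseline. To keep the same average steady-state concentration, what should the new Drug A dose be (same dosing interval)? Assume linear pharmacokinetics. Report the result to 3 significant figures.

The CYP2E1 pathway (32% of clearance) is boosted to 3.8× activity: 0.32 × 3.8 = 1.216.
The remaining 68% of clearance is unaffected.
New clearance relative to baseline: 1.216 + 0.68 = 1.896.
To maintain the same steady-state level, dose must scale with clearance: new dose = 100 × 1.896 = 190 mg.

190 mg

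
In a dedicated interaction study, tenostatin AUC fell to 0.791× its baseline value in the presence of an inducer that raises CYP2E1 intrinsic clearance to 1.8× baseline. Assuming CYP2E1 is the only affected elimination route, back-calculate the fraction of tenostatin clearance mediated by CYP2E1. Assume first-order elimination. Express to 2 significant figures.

0.33

Call the CYP2E1 fraction fm. After the interaction, CL_new/CL_old = fm × 1.8 + (1 − fm).
AUC ratio = 1 / (new CL fraction), so new CL fraction = 1 / 0.791 = 1.264.
fm × 1.8 + 1 − fm = 1.264  ⇒  fm × (1.8 − 1) = 0.2642  ⇒  fm = 0.33.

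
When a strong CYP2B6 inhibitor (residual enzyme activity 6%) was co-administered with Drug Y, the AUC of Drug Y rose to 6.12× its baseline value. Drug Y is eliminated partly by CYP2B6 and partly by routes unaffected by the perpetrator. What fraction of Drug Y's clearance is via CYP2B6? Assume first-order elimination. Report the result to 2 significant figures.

CL'/CL = 1 / 6.12 = 0.1634
0.06·fm + (1 − fm) = 0.1634
fm = (0.1634 − 1) / (0.06 − 1) = 0.89

0.89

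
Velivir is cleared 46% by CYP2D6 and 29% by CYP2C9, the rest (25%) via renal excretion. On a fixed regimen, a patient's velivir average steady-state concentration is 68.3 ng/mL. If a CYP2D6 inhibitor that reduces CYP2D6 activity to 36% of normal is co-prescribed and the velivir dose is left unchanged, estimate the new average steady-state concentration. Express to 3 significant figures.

The CYP2D6 pathway (46% of clearance) falls to 0.36× activity: 0.46 × 0.36 = 0.1656.
CYP2C9 (29%) and the residual 25% are unaffected.
CL_new/CL_old = 0.1656 + 0.29 + 0.25 = 0.7056.
Average steady-state concentration ∝ 1/CL, so new value = 68.3 / 0.7056 = 96.8 ng/mL.

96.8 ng/mL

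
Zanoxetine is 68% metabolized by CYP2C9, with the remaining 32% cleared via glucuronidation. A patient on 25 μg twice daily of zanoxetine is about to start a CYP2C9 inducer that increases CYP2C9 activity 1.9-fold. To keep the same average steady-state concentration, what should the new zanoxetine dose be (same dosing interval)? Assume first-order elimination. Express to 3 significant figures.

CYP2C9: 0.68 × 1.9 = 1.292
Other: 0.32 (unchanged)
CL_new/CL_old = 1.292 + 0.32 = 1.612.
Css,avg = (dose rate)/CL, so holding Css fixed requires dose ∝ CL: 25 × 1.612 = 40.3 μg.

40.3 μg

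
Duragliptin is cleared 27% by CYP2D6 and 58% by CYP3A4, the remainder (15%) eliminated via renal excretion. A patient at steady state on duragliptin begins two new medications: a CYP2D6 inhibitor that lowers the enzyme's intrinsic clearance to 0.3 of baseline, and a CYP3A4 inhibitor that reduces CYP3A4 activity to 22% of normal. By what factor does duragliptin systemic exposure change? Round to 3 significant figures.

2.79

CYP2D6: 0.27 × 0.3 = 0.081
CYP3A4: 0.58 × 0.22 = 0.1276
Other: 0.15 (unchanged)
CL_new/CL_old = 0.081 + 0.1276 + 0.15 = 0.3586.
Systemic exposure ∝ 1/CL: fold-change = 1 / 0.3586 = 2.79.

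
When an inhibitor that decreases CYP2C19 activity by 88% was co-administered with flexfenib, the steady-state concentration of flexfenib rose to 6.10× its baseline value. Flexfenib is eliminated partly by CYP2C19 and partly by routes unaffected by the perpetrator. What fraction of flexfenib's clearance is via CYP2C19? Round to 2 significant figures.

Let x = fm,CYP2C19. Because steady-state concentration ∝ 1/CL, relative clearance fell to 1/6.10 = 0.1639.
Setting x·0.12 + (1 − x) = 0.1639 and solving: x = (0.1639 − 1)/(0.12 − 1) = 0.95.

0.95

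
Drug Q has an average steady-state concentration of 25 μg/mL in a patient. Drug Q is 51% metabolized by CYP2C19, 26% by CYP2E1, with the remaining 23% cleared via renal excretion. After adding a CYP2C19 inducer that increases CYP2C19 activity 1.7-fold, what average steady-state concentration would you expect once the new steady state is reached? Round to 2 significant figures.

CYP2C19: 0.51 × 1.7 = 0.867
CYP2E1: 0.26 (unchanged)
Other: 0.23 (unchanged)
Relative clearance = 0.867 + 0.26 + 0.23 = 1.357.
New average steady-state concentration = baseline ÷ relative clearance = 25 / 1.357 = 18 μg/mL.

18 μg/mL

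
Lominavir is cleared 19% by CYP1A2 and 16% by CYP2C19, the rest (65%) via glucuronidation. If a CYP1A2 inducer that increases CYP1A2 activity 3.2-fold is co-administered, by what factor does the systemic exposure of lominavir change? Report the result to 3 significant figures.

0.705

The CYP1A2 pathway (19% of clearance) is boosted to 3.2× activity: 0.19 × 3.2 = 0.608.
CYP2C19 (16%) and the residual 65% are unaffected.
New clearance relative to baseline: 0.608 + 0.16 + 0.65 = 1.418.
Since systemic exposure ∝ 1/CL, the ratio is 1 / 1.418 = 0.705.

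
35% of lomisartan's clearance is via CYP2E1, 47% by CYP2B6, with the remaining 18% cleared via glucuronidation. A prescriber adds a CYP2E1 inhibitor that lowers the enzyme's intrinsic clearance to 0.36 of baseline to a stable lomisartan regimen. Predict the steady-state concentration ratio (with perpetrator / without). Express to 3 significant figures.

1.29

CYP2E1: 0.35 × 0.36 = 0.126
CYP2B6: 0.47 (unchanged)
Other: 0.18 (unchanged)
Relative clearance = 0.126 + 0.47 + 0.18 = 0.776.
Since steady-state concentration ∝ 1/CL, the ratio is 1 / 0.776 = 1.29.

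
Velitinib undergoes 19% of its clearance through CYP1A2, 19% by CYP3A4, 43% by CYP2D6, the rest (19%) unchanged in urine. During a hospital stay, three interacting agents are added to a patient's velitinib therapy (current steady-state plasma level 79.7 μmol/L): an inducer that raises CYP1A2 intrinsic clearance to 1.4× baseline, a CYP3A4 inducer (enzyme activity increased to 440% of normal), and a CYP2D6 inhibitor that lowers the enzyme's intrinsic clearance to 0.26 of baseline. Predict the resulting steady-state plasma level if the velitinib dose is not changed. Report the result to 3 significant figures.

The CYP1A2 pathway (19% of clearance) increases to 1.4× activity: 0.19 × 1.4 = 0.266.
The CYP3A4 pathway (19% of clearance) is boosted to 4.4× activity: 0.19 × 4.4 = 0.836.
The CYP2D6 pathway (43% of clearance) drops to 0.26× activity: 0.43 × 0.26 = 0.1118.
The remaining 19% of clearance is unaffected.
Relative clearance = 0.266 + 0.836 + 0.1118 + 0.19 = 1.4038.
Dividing the baseline by the relative clearance: 79.7 / 1.4038 = 56.8 μmol/L.

56.8 μmol/L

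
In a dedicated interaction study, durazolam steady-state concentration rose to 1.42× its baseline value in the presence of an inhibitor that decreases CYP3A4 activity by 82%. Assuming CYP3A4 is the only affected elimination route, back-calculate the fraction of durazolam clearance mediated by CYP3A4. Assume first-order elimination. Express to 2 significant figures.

CL'/CL = 1 / 1.42 = 0.7042
0.18·fm + (1 − fm) = 0.7042
fm = (0.7042 − 1) / (0.18 − 1) = 0.36

0.36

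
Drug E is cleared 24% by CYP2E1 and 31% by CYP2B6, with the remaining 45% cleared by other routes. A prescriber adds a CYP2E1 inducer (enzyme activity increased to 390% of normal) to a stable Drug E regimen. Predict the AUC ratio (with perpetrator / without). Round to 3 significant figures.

0.590

The CYP2E1 pathway (24% of clearance) increases to 3.9× activity: 0.24 × 3.9 = 0.936.
CYP2B6 (31%) and the residual 45% are unaffected.
CL_new/CL_old = 0.936 + 0.31 + 0.45 = 1.696.
AUC ratio = CL_old/CL_new = 1 / 1.696 = 0.590.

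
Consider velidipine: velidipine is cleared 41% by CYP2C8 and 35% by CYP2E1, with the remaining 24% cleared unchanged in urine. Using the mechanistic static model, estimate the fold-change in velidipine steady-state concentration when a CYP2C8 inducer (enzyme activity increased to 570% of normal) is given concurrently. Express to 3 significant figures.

The CYP2C8 pathway (41% of clearance) rises to 5.7× activity: 0.41 × 5.7 = 2.337.
CYP2E1 (35%) and the residual 24% are unaffected.
Relative clearance = 2.337 + 0.35 + 0.24 = 2.927.
Steady-state concentration ratio = CL_old/CL_new = 1 / 2.927 = 0.342.

0.342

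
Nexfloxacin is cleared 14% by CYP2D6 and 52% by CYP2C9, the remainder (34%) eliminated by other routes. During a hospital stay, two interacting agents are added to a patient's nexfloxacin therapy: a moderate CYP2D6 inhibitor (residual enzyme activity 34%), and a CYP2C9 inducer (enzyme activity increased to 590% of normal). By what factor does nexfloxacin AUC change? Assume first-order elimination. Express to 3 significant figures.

The CYP2D6 pathway (14% of clearance) falls to 0.34× activity: 0.14 × 0.34 = 0.0476.
The CYP2C9 pathway (52% of clearance) rises to 5.9× activity: 0.52 × 5.9 = 3.068.
The remaining 34% of clearance is unaffected.
New clearance relative to baseline: 0.0476 + 3.068 + 0.34 = 3.4556.
Net AUC ratio = 1 / 3.4556 = 0.289.

0.289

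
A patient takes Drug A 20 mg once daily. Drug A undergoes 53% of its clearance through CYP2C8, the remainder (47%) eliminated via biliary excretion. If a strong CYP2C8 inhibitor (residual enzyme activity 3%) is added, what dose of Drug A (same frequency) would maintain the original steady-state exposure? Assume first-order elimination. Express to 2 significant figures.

9.7 mg

The CYP2C8 pathway (53% of clearance) falls to 0.03× activity: 0.53 × 0.03 = 0.0159.
The remaining 47% of clearance is unaffected.
CL_new/CL_old = 0.0159 + 0.47 = 0.4859.
Css,avg = (dose rate)/CL, so holding Css fixed requires dose ∝ CL: 20 × 0.4859 = 9.7 mg.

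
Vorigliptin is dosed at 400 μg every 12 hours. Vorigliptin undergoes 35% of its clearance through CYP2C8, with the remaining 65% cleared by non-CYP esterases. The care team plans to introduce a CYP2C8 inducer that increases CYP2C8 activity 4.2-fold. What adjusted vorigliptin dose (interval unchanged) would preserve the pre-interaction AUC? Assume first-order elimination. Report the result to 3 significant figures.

848 μg

The CYP2C8 pathway (35% of clearance) increases to 4.2× activity: 0.35 × 4.2 = 1.47.
The remaining 65% of clearance is unaffected.
Relative clearance = 1.47 + 0.65 = 2.12.
Css,avg = (dose rate)/CL, so holding Css fixed requires dose ∝ CL: 400 × 2.12 = 848 μg.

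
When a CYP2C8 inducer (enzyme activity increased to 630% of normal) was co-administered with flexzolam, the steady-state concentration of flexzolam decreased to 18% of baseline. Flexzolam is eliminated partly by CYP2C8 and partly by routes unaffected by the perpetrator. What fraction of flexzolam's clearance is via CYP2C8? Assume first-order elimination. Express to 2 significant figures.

Call the CYP2C8 fraction fm. After the interaction, CL_new/CL_old = fm × 6.3 + (1 − fm).
Steady-state concentration ratio = 1 / (new CL fraction), so new CL fraction = 1 / 0.180 = 5.556.
fm × 6.3 + 1 − fm = 5.556  ⇒  fm × (6.3 − 1) = 4.556  ⇒  fm = 0.86.

0.86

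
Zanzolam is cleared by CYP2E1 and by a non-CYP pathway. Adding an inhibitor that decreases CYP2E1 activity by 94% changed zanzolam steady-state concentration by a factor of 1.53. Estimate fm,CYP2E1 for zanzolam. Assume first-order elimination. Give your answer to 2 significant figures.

0.37

Call the CYP2E1 fraction fm. After the interaction, CL_new/CL_old = fm × 0.06 + (1 − fm).
Steady-state concentration ratio = 1 / (new CL fraction), so new CL fraction = 1 / 1.53 = 0.6536.
fm × 0.06 + 1 − fm = 0.6536  ⇒  fm × (0.06 − 1) = −0.3464  ⇒  fm = 0.37.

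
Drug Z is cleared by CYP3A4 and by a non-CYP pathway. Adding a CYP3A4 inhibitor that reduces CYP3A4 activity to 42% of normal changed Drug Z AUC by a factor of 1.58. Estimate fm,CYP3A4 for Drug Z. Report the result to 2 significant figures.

Let fm be the CYP3A4 fraction. New clearance relative to baseline = fm × 0.42 + (1 − fm).
AUC ratio = 1 / (new CL fraction), so new CL fraction = 1 / 1.58 = 0.6329.
fm × 0.42 + 1 − fm = 0.6329  ⇒  fm × (0.42 − 1) = −0.3671  ⇒  fm = 0.63.

0.63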